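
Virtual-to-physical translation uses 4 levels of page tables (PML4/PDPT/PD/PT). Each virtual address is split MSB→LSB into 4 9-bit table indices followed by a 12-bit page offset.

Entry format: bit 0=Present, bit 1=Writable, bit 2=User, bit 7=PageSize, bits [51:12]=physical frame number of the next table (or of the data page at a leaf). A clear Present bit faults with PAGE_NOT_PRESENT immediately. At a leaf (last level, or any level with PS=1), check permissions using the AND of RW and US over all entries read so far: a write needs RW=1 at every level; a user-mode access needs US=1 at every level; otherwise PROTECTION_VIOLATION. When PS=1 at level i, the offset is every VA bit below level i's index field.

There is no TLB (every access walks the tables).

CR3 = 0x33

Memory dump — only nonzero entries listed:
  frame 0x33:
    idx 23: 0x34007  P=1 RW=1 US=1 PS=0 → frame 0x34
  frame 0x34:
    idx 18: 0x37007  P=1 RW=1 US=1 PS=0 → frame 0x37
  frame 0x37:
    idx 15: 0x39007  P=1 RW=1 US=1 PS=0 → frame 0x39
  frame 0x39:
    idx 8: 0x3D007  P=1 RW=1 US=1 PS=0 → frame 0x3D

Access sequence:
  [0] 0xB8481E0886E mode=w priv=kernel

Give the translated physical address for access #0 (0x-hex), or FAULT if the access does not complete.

Walk each access:
#0 VA=0xB8481E0886E (w,kernel):
  lvl0: tbl 0x33, slot 23 ⇒ 0x34007 (P1/RW1/US1/PS0)
  lvl1: tbl 0x34, slot 18 ⇒ 0x37007 (P1/RW1/US1/PS0)
  lvl2: tbl 0x37, slot 15 ⇒ 0x39007 (P1/RW1/US1/PS0)
  lvl3: tbl 0x39, slot 8 ⇒ 0x3D007 (P1/RW1/US1/PS0)
  ⇒ phys 0x3D86E  [4 reads]

Access #0 PA: 0x3D86E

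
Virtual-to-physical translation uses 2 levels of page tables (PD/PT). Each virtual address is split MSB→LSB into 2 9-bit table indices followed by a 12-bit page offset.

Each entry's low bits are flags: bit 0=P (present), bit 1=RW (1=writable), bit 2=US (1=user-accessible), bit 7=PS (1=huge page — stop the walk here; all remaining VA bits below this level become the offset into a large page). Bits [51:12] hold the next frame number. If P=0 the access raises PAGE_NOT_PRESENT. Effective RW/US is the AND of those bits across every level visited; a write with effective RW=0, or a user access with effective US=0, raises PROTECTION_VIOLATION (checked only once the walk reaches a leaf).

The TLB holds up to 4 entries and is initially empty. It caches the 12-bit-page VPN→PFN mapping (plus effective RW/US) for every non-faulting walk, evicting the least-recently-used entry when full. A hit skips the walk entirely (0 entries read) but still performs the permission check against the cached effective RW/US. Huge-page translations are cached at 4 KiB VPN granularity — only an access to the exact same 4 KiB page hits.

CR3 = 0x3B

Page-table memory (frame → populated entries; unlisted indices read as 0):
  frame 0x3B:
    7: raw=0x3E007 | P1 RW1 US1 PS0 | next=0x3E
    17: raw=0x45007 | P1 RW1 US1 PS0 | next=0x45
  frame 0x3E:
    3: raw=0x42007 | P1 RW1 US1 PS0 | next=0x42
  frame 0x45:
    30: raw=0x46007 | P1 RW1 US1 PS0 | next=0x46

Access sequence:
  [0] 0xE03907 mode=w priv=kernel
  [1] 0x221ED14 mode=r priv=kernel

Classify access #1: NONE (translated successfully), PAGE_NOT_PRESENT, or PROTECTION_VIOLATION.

Trace:
#0 VA=0xE03907 (w,kernel):
  L0: frame=0x3B idx=7 entry=0x3E007 [P=1 RW=1 US=1 PS=0]
  L1: frame=0x3E idx=3 entry=0x42007 [P=1 RW=1 US=1 PS=0]
  ⇒ phys 0x42907  [2 reads]
#1 VA=0x221ED14 (r,kernel):
  L0: frame=0x3B idx=17 entry=0x45007 [P=1 RW=1 US=1 PS=0]
  L1: frame=0x45 idx=30 entry=0x46007 [P=1 RW=1 US=1 PS=0]
  ⇒ phys 0x46D14  [2 reads]

Access #1 fault: NONE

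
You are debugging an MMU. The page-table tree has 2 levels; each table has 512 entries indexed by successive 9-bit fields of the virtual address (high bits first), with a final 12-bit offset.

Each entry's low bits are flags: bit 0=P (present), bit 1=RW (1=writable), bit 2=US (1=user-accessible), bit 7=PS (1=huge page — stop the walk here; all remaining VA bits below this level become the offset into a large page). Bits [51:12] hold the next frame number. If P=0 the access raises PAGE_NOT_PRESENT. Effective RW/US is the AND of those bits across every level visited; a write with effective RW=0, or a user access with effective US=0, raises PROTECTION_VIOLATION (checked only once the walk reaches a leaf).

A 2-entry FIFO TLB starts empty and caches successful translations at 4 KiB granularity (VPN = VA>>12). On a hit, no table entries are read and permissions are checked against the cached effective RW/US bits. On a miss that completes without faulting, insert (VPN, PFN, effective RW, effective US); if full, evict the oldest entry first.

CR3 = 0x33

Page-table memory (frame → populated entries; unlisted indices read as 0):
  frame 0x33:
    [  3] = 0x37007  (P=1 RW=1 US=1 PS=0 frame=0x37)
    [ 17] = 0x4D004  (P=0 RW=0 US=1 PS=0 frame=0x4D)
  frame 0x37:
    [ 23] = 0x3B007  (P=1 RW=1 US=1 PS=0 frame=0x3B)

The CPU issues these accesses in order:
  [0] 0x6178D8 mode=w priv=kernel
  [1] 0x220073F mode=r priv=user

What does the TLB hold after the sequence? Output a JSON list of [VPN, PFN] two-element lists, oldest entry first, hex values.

Trace:
#0 VA=0x6178D8 (w,kernel):
  [0] read 0x33 idx=3: raw=0x37007 flags P=1 W=1 U=1 S=0
  [1] read 0x37 idx=23: raw=0x3B007 flags P=1 W=1 U=1 S=0
  → PA=0x3B8D8  (2 entries read)
#1 VA=0x220073F (r,user):
  [0] read 0x33 idx=17: raw=0x4D004 flags P=0 W=0 U=1 S=0
  → PAGE_NOT_PRESENT  (1 entries read)

TLB: [["0x617", "0x3B"]]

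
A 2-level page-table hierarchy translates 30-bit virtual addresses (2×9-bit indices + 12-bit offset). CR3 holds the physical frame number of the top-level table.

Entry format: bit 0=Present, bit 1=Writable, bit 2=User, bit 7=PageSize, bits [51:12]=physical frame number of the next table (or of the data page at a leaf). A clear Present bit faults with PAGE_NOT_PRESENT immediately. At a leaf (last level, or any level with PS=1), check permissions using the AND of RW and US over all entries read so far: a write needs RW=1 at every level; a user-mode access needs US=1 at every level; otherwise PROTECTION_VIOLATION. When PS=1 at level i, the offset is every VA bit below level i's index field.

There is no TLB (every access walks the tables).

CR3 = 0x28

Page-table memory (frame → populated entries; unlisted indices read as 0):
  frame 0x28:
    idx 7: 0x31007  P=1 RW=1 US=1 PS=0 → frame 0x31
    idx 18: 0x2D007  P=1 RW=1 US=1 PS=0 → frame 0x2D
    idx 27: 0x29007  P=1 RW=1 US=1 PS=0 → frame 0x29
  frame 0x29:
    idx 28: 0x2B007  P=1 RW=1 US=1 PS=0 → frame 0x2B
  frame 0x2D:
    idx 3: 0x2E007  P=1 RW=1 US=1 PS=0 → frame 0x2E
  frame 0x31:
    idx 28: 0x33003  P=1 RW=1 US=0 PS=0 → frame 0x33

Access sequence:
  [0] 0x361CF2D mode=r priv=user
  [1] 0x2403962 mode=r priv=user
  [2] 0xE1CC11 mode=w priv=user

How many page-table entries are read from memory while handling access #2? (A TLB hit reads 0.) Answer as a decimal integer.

Walk each access:
#0 VA=0x361CF2D (r,user):
  L0: frame=0x28 idx=27 entry=0x29007 [P=1 RW=1 US=1 PS=0]
  L1: frame=0x29 idx=28 entry=0x2B007 [P=1 RW=1 US=1 PS=0]
  → PA=0x2BF2D  (2 entries read)
#1 VA=0x2403962 (r,user):
  L0: frame=0x28 idx=18 entry=0x2D007 [P=1 RW=1 US=1 PS=0]
  L1: frame=0x2D idx=3 entry=0x2E007 [P=1 RW=1 US=1 PS=0]
  → PA=0x2E962  (2 entries read)
#2 VA=0xE1CC11 (w,user):
  L0: frame=0x28 idx=7 entry=0x31007 [P=1 RW=1 US=1 PS=0]
  L1: frame=0x31 idx=28 entry=0x33003 [P=1 RW=1 US=0 PS=0]
  ⇒ fault: PROTECTION_VIOLATION  — 2 lookups

Entries read for #2: 2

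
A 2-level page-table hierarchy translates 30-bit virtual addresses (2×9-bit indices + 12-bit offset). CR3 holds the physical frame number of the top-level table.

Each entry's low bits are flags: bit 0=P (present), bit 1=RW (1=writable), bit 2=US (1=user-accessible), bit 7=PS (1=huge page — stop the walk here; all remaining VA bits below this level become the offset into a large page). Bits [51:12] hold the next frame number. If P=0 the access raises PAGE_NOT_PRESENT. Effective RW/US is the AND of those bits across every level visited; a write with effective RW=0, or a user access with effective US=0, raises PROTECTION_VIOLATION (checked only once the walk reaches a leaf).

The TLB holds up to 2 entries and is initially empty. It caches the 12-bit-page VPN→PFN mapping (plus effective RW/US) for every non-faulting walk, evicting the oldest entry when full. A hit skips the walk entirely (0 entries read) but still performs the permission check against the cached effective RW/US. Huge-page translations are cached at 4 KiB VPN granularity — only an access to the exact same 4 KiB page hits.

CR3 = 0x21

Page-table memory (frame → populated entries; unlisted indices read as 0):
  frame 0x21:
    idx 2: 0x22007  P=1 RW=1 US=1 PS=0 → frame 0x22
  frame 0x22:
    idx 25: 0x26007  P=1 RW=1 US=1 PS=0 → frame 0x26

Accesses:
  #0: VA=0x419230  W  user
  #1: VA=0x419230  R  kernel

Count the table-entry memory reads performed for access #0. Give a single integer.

Walk each access:
#0 VA=0x419230 (w,user):
  L0 @0x21[2] → 0x22007  P=1,RW=1,US=1,PS=0
  L1 @0x22[25] → 0x26007  P=1,RW=1,US=1,PS=0
  ⇒ phys 0x26230  [2 reads]
#1 VA=0x419230 (r,kernel):
  TLB hit vpn=0x419 → PA=0x26230

Entries read for #0: 2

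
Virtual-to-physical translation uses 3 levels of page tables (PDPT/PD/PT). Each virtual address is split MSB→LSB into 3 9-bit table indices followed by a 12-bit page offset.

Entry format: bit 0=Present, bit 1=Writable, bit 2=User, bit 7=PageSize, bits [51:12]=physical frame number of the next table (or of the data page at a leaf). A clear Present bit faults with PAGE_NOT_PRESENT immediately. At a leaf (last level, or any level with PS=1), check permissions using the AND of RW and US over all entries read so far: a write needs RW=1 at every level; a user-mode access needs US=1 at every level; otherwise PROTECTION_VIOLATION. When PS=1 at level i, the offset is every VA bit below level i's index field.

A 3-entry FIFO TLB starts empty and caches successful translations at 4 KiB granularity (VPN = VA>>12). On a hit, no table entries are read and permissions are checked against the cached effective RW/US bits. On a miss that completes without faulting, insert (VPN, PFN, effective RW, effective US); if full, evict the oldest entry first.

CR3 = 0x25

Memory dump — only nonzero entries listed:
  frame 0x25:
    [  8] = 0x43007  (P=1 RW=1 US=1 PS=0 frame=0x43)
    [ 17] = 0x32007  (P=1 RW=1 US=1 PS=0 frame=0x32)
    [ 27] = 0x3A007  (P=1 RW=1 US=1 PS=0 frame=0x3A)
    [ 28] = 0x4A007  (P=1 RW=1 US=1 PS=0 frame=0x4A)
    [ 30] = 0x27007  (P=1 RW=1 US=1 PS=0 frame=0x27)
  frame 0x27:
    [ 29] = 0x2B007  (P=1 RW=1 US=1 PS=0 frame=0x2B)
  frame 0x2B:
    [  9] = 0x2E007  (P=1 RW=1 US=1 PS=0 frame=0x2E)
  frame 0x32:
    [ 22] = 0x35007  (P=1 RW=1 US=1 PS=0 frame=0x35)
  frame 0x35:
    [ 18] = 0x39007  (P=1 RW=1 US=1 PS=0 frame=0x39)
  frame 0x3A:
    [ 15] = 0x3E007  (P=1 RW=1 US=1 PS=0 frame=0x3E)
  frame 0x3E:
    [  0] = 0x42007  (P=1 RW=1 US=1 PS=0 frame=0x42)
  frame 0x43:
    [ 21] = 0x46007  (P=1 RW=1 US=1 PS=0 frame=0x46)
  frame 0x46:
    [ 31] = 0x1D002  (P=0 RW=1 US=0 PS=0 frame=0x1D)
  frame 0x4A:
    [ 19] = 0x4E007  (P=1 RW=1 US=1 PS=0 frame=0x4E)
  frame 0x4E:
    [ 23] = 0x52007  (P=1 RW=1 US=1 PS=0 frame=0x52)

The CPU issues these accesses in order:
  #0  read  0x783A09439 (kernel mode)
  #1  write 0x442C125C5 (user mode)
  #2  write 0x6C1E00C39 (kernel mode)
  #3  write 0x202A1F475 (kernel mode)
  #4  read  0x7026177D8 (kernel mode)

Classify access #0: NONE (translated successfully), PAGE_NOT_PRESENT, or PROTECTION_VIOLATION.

Per-access translation:
#0 VA=0x783A09439 (r,kernel):
  L0 @0x25[30] → 0x27007  P=1,RW=1,US=1,PS=0
  L1 @0x27[29] → 0x2B007  P=1,RW=1,US=1,PS=0
  L2 @0x2B[9] → 0x2E007  P=1,RW=1,US=1,PS=0
  ⇒ phys 0x2E439  [3 reads]
#1 VA=0x442C125C5 (w,user):
  L0 @0x25[17] → 0x32007  P=1,RW=1,US=1,PS=0
  L1 @0x32[22] → 0x35007  P=1,RW=1,US=1,PS=0
  L2 @0x35[18] → 0x39007  P=1,RW=1,US=1,PS=0
  ⇒ phys 0x395C5  [3 reads]
#2 VA=0x6C1E00C39 (w,kernel):
  L0 @0x25[27] → 0x3A007  P=1,RW=1,US=1,PS=0
  L1 @0x3A[15] → 0x3E007  P=1,RW=1,US=1,PS=0
  L2 @0x3E[0] → 0x42007  P=1,RW=1,US=1,PS=0
  ⇒ phys 0x42C39  [3 reads]
#3 VA=0x202A1F475 (w,kernel):
  L0 @0x25[8] → 0x43007  P=1,RW=1,US=1,PS=0
  L1 @0x43[21] → 0x46007  P=1,RW=1,US=1,PS=0
  L2 @0x46[31] → 0x1D002  P=0,RW=1,US=0,PS=0
  ⇒ fault: PAGE_NOT_PRESENT  — 3 lookups
#4 VA=0x7026177D8 (r,kernel):
  L0 @0x25[28] → 0x4A007  P=1,RW=1,US=1,PS=0
  L1 @0x4A[19] → 0x4E007  P=1,RW=1,US=1,PS=0
  L2 @0x4E[23] → 0x52007  P=1,RW=1,US=1,PS=0
  ⇒ phys 0x527D8  [3 reads]

Access #0 fault: NONE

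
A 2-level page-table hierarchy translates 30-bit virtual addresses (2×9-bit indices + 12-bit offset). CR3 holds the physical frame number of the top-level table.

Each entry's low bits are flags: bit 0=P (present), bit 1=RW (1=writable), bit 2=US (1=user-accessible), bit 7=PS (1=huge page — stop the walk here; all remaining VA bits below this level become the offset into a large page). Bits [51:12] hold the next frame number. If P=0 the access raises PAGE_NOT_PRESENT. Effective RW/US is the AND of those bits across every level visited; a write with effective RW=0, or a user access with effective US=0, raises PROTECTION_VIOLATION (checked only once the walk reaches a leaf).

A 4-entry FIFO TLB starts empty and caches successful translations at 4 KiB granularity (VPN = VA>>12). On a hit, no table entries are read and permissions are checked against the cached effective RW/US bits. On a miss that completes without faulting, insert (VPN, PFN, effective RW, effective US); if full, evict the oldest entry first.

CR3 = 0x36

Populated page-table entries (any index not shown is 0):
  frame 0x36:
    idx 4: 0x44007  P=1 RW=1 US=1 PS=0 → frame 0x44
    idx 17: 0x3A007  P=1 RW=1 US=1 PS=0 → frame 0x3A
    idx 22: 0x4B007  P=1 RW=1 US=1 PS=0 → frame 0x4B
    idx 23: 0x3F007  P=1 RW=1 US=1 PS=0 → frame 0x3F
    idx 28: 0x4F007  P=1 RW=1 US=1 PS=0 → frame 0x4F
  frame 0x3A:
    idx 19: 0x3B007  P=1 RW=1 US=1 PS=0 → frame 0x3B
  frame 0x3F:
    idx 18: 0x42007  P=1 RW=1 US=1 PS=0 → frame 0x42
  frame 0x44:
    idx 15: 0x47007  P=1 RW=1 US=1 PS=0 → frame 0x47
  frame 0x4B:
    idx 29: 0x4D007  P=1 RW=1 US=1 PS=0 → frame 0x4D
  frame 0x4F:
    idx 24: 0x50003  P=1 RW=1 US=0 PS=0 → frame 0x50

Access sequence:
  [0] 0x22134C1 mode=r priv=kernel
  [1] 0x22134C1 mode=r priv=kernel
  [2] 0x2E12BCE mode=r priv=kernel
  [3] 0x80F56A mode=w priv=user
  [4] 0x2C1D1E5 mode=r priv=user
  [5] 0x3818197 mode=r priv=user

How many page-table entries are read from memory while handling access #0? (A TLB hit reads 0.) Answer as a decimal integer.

Per-access translation:
#0 VA=0x22134C1 (r,kernel):
  [0] read 0x36 idx=17: raw=0x3A007 flags P=1 W=1 U=1 S=0
  [1] read 0x3A idx=19: raw=0x3B007 flags P=1 W=1 U=1 S=0
  ✓ 0x3B4C1  — 2 lookups
#1 VA=0x22134C1 (r,kernel):
  TLB hit vpn=0x2213 → PA=0x3B4C1
#2 VA=0x2E12BCE (r,kernel):
  [0] read 0x36 idx=23: raw=0x3F007 flags P=1 W=1 U=1 S=0
  [1] read 0x3F idx=18: raw=0x42007 flags P=1 W=1 U=1 S=0
  ✓ 0x42BCE  — 2 lookups
#3 VA=0x80F56A (w,user):
  [0] read 0x36 idx=4: raw=0x44007 flags P=1 W=1 U=1 S=0
  [1] read 0x44 idx=15: raw=0x47007 flags P=1 W=1 U=1 S=0
  ✓ 0x4756A  — 2 lookups
#4 VA=0x2C1D1E5 (r,user):
  [0] read 0x36 idx=22: raw=0x4B007 flags P=1 W=1 U=1 S=0
  [1] read 0x4B idx=29: raw=0x4D007 flags P=1 W=1 U=1 S=0
  ✓ 0x4D1E5  — 2 lookups
#5 VA=0x3818197 (r,user):
  [0] read 0x36 idx=28: raw=0x4F007 flags P=1 W=1 U=1 S=0
  [1] read 0x4F idx=24: raw=0x50003 flags P=1 W=1 U=0 S=0
  ✗ PROTECTION_VIOLATION  [2 reads]

Entries read for #0: 2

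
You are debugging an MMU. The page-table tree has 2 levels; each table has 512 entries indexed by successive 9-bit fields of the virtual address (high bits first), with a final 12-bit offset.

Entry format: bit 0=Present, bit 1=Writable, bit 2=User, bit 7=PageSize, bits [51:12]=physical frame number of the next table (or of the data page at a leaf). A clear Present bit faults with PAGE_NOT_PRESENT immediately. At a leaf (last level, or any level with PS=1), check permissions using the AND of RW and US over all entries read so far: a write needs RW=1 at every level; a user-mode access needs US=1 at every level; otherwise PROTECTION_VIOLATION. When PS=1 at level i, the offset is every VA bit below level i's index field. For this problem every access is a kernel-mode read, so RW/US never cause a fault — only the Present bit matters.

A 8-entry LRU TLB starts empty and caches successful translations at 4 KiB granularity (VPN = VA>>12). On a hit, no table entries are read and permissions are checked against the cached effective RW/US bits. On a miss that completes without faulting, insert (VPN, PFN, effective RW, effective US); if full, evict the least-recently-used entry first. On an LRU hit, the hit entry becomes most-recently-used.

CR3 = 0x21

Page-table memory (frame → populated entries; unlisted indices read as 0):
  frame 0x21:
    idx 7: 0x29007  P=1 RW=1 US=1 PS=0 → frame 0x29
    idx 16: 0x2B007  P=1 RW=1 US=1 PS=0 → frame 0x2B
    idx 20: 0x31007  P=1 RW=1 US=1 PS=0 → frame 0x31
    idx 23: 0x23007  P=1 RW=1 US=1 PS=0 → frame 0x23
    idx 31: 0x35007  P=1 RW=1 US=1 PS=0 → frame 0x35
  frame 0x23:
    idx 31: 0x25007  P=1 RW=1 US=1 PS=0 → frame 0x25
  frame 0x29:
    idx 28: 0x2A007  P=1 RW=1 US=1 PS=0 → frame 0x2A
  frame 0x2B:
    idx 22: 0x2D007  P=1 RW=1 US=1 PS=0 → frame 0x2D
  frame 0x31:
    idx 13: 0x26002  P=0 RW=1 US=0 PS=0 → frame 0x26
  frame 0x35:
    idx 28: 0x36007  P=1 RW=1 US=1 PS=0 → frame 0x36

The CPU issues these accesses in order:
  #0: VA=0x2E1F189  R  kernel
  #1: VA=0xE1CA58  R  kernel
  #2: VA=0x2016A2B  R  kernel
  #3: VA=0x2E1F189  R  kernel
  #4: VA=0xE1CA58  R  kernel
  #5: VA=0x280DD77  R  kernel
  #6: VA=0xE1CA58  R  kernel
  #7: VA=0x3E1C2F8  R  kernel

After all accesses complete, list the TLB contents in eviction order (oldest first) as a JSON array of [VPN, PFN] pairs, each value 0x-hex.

Per-access translation:
#0 VA=0x2E1F189 (r,kernel):
  lvl0: tbl 0x21, slot 23 ⇒ 0x23007 (P1/RW1/US1/PS0)
  lvl1: tbl 0x23, slot 31 ⇒ 0x25007 (P1/RW1/US1/PS0)
  → PA=0x25189  (2 entries read)
#1 VA=0xE1CA58 (r,kernel):
  lvl0: tbl 0x21, slot 7 ⇒ 0x29007 (P1/RW1/US1/PS0)
  lvl1: tbl 0x29, slot 28 ⇒ 0x2A007 (P1/RW1/US1/PS0)
  → PA=0x2AA58  (2 entries read)
#2 VA=0x2016A2B (r,kernel):
  lvl0: tbl 0x21, slot 16 ⇒ 0x2B007 (P1/RW1/US1/PS0)
  lvl1: tbl 0x2B, slot 22 ⇒ 0x2D007 (P1/RW1/US1/PS0)
  → PA=0x2DA2B  (2 entries read)
#3 VA=0x2E1F189 (r,kernel):
  TLB hit vpn=0x2E1F → PA=0x25189
#4 VA=0xE1CA58 (r,kernel):
  TLB hit vpn=0xE1C → PA=0x2AA58
#5 VA=0x280DD77 (r,kernel):
  lvl0: tbl 0x21, slot 20 ⇒ 0x31007 (P1/RW1/US1/PS0)
  lvl1: tbl 0x31, slot 13 ⇒ 0x26002 (P0/RW1/US0/PS0)
  → PAGE_NOT_PRESENT  (2 entries read)
#6 VA=0xE1CA58 (r,kernel):
  TLB hit vpn=0xE1C → PA=0x2AA58
#7 VA=0x3E1C2F8 (r,kernel):
  lvl0: tbl 0x21, slot 31 ⇒ 0x35007 (P1/RW1/US1/PS0)
  lvl1: tbl 0x35, slot 28 ⇒ 0x36007 (P1/RW1/US1/PS0)
  → PA=0x362F8  (2 entries read)

TLB: [["0x2016", "0x2D"], ["0x2E1F", "0x25"], ["0xE1C", "0x2A"], ["0x3E1C", "0x36"]]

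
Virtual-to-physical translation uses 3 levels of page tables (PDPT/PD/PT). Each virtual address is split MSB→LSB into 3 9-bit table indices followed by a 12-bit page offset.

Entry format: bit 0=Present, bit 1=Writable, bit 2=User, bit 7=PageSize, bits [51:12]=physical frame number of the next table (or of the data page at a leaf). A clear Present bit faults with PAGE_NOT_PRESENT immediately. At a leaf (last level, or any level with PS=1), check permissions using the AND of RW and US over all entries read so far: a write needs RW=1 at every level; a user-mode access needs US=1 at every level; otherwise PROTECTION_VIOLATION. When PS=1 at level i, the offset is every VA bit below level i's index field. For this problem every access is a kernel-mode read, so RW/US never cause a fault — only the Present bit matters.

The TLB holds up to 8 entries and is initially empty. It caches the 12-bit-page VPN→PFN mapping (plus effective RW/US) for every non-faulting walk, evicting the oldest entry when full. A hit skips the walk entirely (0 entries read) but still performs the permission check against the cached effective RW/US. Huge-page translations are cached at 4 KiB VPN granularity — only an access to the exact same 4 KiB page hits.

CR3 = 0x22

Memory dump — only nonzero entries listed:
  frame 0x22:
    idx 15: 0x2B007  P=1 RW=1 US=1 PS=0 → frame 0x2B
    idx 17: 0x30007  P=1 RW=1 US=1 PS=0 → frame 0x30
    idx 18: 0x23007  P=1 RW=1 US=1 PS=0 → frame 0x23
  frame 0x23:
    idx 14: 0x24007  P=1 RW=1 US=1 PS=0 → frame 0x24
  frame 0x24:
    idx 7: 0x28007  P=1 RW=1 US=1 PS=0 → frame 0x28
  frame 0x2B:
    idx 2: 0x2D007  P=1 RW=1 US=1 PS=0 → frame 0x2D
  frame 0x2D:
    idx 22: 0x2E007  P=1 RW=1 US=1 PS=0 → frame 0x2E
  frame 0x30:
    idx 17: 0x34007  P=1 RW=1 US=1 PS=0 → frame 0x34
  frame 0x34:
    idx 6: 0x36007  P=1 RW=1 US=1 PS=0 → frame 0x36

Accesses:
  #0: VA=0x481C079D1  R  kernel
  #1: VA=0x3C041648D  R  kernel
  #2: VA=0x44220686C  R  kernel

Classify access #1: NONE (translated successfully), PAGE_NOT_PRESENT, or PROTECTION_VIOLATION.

Walk each access:
#0 VA=0x481C079D1 (r,kernel):
  [0] read 0x22 idx=18: raw=0x23007 flags P=1 W=1 U=1 S=0
  [1] read 0x23 idx=14: raw=0x24007 flags P=1 W=1 U=1 S=0
  [2] read 0x24 idx=7: raw=0x28007 flags P=1 W=1 U=1 S=0
  → PA=0x289D1  (3 entries read)
#1 VA=0x3C041648D (r,kernel):
  [0] read 0x22 idx=15: raw=0x2B007 flags P=1 W=1 U=1 S=0
  [1] read 0x2B idx=2: raw=0x2D007 flags P=1 W=1 U=1 S=0
  [2] read 0x2D idx=22: raw=0x2E007 flags P=1 W=1 U=1 S=0
  → PA=0x2E48D  (3 entries read)
#2 VA=0x44220686C (r,kernel):
  [0] read 0x22 idx=17: raw=0x30007 flags P=1 W=1 U=1 S=0
  [1] read 0x30 idx=17: raw=0x34007 flags P=1 W=1 U=1 S=0
  [2] read 0x34 idx=6: raw=0x36007 flags P=1 W=1 U=1 S=0
  → PA=0x3686C  (3 entries read)

Access #1 fault: NONE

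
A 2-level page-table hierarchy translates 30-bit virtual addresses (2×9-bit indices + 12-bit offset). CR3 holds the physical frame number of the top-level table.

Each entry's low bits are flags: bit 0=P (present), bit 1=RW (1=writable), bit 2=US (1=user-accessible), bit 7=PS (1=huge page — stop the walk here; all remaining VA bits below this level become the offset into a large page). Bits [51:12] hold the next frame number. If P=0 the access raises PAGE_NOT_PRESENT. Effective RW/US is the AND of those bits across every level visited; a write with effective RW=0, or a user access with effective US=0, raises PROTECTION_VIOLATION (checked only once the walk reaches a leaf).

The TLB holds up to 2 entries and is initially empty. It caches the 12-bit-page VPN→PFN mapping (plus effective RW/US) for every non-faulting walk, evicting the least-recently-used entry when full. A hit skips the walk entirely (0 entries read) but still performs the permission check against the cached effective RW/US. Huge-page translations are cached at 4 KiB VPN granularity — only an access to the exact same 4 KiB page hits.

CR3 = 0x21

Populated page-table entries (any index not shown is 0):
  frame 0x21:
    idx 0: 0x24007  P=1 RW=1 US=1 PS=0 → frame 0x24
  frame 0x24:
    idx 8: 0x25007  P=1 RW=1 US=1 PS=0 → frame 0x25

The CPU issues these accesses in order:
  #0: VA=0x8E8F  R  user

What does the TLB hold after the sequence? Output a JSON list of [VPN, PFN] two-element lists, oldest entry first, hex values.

Per-access translation:
#0 VA=0x8E8F (r,user):
  lvl0: tbl 0x21, slot 0 ⇒ 0x24007 (P1/RW1/US1/PS0)
  lvl1: tbl 0x24, slot 8 ⇒ 0x25007 (P1/RW1/US1/PS0)
  ✓ 0x25E8F  — 2 lookups

TLB: [["0x8", "0x25"]]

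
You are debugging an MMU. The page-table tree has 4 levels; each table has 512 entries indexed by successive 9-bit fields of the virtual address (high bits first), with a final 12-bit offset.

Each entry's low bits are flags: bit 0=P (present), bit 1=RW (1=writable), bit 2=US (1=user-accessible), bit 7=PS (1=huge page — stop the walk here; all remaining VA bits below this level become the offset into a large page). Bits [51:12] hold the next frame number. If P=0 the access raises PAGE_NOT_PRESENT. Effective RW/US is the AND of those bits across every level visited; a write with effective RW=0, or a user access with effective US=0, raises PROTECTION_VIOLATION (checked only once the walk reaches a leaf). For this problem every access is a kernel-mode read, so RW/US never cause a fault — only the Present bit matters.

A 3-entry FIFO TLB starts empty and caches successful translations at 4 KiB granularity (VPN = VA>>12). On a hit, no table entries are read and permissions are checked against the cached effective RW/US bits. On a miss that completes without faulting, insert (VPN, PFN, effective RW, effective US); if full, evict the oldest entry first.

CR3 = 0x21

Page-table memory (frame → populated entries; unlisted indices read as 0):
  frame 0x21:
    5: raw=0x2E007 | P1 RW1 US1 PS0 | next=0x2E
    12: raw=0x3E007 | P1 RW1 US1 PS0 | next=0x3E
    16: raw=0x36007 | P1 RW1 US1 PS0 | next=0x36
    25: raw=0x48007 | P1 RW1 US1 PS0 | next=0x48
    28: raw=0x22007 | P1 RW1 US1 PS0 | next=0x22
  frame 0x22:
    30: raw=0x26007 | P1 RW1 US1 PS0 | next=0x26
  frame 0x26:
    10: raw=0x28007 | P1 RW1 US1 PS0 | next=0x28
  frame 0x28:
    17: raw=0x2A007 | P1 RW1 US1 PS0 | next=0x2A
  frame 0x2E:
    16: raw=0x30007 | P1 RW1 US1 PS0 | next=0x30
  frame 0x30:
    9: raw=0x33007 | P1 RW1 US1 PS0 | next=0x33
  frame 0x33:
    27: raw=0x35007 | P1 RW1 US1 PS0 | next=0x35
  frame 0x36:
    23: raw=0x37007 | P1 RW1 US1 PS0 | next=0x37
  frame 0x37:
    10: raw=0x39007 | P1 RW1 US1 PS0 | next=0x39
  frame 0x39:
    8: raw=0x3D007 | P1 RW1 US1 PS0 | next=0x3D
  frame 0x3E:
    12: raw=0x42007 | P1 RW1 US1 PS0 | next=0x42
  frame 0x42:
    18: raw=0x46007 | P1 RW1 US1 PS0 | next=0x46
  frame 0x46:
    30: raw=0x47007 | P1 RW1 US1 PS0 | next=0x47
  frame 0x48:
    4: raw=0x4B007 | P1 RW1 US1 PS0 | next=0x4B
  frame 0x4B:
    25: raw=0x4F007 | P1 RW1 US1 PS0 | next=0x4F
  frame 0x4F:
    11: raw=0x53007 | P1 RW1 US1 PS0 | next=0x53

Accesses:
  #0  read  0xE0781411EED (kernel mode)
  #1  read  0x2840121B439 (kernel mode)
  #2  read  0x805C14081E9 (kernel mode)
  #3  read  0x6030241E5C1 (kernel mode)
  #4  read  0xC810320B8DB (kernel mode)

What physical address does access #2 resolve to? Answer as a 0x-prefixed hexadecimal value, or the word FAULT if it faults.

Per-access translation:
#0 VA=0xE0781411EED (r,kernel):
  lvl0: tbl 0x21, slot 28 ⇒ 0x22007 (P1/RW1/US1/PS0)
  lvl1: tbl 0x22, slot 30 ⇒ 0x26007 (P1/RW1/US1/PS0)
  lvl2: tbl 0x26, slot 10 ⇒ 0x28007 (P1/RW1/US1/PS0)
  lvl3: tbl 0x28, slot 17 ⇒ 0x2A007 (P1/RW1/US1/PS0)
  ⇒ phys 0x2AEED  [4 reads]
#1 VA=0x2840121B439 (r,kernel):
  lvl0: tbl 0x21, slot 5 ⇒ 0x2E007 (P1/RW1/US1/PS0)
  lvl1: tbl 0x2E, slot 16 ⇒ 0x30007 (P1/RW1/US1/PS0)
  lvl2: tbl 0x30, slot 9 ⇒ 0x33007 (P1/RW1/US1/PS0)
  lvl3: tbl 0x33, slot 27 ⇒ 0x35007 (P1/RW1/US1/PS0)
  ⇒ phys 0x35439  [4 reads]
#2 VA=0x805C14081E9 (r,kernel):
  lvl0: tbl 0x21, slot 16 ⇒ 0x36007 (P1/RW1/US1/PS0)
  lvl1: tbl 0x36, slot 23 ⇒ 0x37007 (P1/RW1/US1/PS0)
  lvl2: tbl 0x37, slot 10 ⇒ 0x39007 (P1/RW1/US1/PS0)
  lvl3: tbl 0x39, slot 8 ⇒ 0x3D007 (P1/RW1/US1/PS0)
  ⇒ phys 0x3D1E9  [4 reads]
#3 VA=0x6030241E5C1 (r,kernel):
  lvl0: tbl 0x21, slot 12 ⇒ 0x3E007 (P1/RW1/US1/PS0)
  lvl1: tbl 0x3E, slot 12 ⇒ 0x42007 (P1/RW1/US1/PS0)
  lvl2: tbl 0x42, slot 18 ⇒ 0x46007 (P1/RW1/US1/PS0)
  lvl3: tbl 0x46, slot 30 ⇒ 0x47007 (P1/RW1/US1/PS0)
  ⇒ phys 0x475C1  [4 reads]
#4 VA=0xC810320B8DB (r,kernel):
  lvl0: tbl 0x21, slot 25 ⇒ 0x48007 (P1/RW1/US1/PS0)
  lvl1: tbl 0x48, slot 4 ⇒ 0x4B007 (P1/RW1/US1/PS0)
  lvl2: tbl 0x4B, slot 25 ⇒ 0x4F007 (P1/RW1/US1/PS0)
  lvl3: tbl 0x4F, slot 11 ⇒ 0x53007 (P1/RW1/US1/PS0)
  ⇒ phys 0x538DB  [4 reads]

Access #2 PA: 0x3D1E9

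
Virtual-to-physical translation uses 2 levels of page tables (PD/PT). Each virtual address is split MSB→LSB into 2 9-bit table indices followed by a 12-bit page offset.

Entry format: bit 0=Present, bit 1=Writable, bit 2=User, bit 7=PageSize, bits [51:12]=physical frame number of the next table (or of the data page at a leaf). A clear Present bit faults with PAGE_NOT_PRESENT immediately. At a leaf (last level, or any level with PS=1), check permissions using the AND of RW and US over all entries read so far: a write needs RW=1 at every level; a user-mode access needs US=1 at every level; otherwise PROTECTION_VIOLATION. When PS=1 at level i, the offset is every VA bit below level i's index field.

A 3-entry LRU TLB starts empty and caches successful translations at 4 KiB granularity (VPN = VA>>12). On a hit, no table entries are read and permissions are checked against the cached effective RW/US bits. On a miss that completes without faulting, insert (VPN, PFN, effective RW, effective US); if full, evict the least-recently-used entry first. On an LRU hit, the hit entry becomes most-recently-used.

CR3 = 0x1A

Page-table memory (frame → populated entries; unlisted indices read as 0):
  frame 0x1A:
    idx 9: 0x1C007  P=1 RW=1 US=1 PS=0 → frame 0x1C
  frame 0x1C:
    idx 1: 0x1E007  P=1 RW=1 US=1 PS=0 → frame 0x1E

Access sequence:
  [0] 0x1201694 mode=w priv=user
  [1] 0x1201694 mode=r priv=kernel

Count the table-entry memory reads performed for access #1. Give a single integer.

Per-access translation:
#0 VA=0x1201694 (w,user):
  lvl0: tbl 0x1A, slot 9 ⇒ 0x1C007 (P1/RW1/US1/PS0)
  lvl1: tbl 0x1C, slot 1 ⇒ 0x1E007 (P1/RW1/US1/PS0)
  ⇒ phys 0x1E694  [2 reads]
#1 VA=0x1201694 (r,kernel):
  TLB hit vpn=0x1201 → PA=0x1E694

Entries read for #1: 0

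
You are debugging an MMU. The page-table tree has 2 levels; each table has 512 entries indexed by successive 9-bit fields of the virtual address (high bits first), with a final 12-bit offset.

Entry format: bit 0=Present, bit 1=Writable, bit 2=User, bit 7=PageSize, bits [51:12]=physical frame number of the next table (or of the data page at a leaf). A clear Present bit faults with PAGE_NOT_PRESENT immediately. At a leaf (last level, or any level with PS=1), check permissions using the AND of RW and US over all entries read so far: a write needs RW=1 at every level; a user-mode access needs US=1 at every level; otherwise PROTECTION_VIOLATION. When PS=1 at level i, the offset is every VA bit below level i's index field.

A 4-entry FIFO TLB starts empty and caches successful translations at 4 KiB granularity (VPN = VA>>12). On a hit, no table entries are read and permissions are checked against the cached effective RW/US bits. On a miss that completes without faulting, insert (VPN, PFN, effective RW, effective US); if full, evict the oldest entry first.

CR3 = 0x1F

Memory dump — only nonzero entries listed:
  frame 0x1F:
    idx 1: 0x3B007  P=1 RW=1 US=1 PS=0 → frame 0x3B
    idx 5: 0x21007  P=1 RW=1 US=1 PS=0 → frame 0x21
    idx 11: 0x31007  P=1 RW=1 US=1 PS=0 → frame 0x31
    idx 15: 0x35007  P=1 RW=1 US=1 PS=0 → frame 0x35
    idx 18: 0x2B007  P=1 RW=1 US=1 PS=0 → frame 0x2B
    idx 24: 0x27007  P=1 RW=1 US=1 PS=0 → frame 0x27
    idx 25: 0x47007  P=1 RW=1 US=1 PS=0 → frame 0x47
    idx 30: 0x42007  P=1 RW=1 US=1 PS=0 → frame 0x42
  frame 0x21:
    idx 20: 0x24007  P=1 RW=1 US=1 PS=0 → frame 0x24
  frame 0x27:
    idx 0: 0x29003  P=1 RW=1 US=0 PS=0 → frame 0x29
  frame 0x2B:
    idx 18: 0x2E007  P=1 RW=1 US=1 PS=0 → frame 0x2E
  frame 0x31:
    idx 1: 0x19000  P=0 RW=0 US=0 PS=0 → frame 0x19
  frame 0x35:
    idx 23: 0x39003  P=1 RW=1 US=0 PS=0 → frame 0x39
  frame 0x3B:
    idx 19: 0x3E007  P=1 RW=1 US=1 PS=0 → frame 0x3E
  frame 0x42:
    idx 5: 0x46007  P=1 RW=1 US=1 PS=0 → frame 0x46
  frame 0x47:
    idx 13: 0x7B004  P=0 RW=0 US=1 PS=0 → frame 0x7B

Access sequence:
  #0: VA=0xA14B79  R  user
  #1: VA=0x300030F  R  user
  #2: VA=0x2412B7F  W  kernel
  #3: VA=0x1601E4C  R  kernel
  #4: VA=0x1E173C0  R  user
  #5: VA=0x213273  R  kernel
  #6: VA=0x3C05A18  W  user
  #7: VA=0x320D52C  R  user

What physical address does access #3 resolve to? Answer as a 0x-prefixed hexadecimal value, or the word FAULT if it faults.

Walk each access:
#0 VA=0xA14B79 (r,user):
  lvl0: tbl 0x1F, slot 5 ⇒ 0x21007 (P1/RW1/US1/PS0)
  lvl1: tbl 0x21, slot 20 ⇒ 0x24007 (P1/RW1/US1/PS0)
  ✓ 0x24B79  — 2 lookups
#1 VA=0x300030F (r,user):
  lvl0: tbl 0x1F, slot 24 ⇒ 0x27007 (P1/RW1/US1/PS0)
  lvl1: tbl 0x27, slot 0 ⇒ 0x29003 (P1/RW1/US0/PS0)
  ⇒ fault: PROTECTION_VIOLATION  — 2 lookups
#2 VA=0x2412B7F (w,kernel):
  lvl0: tbl 0x1F, slot 18 ⇒ 0x2B007 (P1/RW1/US1/PS0)
  lvl1: tbl 0x2B, slot 18 ⇒ 0x2E007 (P1/RW1/US1/PS0)
  ✓ 0x2EB7F  — 2 lookups
#3 VA=0x1601E4C (r,kernel):
  lvl0: tbl 0x1F, slot 11 ⇒ 0x31007 (P1/RW1/US1/PS0)
  lvl1: tbl 0x31, slot 1 ⇒ 0x19000 (P0/RW0/US0/PS0)
  ⇒ fault: PAGE_NOT_PRESENT  — 2 lookups
#4 VA=0x1E173C0 (r,user):
  lvl0: tbl 0x1F, slot 15 ⇒ 0x35007 (P1/RW1/US1/PS0)
  lvl1: tbl 0x35, slot 23 ⇒ 0x39003 (P1/RW1/US0/PS0)
  ⇒ fault: PROTECTION_VIOLATION  — 2 lookups
#5 VA=0x213273 (r,kernel):
  lvl0: tbl 0x1F, slot 1 ⇒ 0x3B007 (P1/RW1/US1/PS0)
  lvl1: tbl 0x3B, slot 19 ⇒ 0x3E007 (P1/RW1/US1/PS0)
  ✓ 0x3E273  — 2 lookups
#6 VA=0x3C05A18 (w,user):
  lvl0: tbl 0x1F, slot 30 ⇒ 0x42007 (P1/RW1/US1/PS0)
  lvl1: tbl 0x42, slot 5 ⇒ 0x46007 (P1/RW1/US1/PS0)
  ✓ 0x46A18  — 2 lookups
#7 VA=0x320D52C (r,user):
  lvl0: tbl 0x1F, slot 25 ⇒ 0x47007 (P1/RW1/US1/PS0)
  lvl1: tbl 0x47, slot 13 ⇒ 0x7B004 (P0/RW0/US1/PS0)
  ⇒ fault: PAGE_NOT_PRESENT  — 2 lookups

Access #3 PA: FAULT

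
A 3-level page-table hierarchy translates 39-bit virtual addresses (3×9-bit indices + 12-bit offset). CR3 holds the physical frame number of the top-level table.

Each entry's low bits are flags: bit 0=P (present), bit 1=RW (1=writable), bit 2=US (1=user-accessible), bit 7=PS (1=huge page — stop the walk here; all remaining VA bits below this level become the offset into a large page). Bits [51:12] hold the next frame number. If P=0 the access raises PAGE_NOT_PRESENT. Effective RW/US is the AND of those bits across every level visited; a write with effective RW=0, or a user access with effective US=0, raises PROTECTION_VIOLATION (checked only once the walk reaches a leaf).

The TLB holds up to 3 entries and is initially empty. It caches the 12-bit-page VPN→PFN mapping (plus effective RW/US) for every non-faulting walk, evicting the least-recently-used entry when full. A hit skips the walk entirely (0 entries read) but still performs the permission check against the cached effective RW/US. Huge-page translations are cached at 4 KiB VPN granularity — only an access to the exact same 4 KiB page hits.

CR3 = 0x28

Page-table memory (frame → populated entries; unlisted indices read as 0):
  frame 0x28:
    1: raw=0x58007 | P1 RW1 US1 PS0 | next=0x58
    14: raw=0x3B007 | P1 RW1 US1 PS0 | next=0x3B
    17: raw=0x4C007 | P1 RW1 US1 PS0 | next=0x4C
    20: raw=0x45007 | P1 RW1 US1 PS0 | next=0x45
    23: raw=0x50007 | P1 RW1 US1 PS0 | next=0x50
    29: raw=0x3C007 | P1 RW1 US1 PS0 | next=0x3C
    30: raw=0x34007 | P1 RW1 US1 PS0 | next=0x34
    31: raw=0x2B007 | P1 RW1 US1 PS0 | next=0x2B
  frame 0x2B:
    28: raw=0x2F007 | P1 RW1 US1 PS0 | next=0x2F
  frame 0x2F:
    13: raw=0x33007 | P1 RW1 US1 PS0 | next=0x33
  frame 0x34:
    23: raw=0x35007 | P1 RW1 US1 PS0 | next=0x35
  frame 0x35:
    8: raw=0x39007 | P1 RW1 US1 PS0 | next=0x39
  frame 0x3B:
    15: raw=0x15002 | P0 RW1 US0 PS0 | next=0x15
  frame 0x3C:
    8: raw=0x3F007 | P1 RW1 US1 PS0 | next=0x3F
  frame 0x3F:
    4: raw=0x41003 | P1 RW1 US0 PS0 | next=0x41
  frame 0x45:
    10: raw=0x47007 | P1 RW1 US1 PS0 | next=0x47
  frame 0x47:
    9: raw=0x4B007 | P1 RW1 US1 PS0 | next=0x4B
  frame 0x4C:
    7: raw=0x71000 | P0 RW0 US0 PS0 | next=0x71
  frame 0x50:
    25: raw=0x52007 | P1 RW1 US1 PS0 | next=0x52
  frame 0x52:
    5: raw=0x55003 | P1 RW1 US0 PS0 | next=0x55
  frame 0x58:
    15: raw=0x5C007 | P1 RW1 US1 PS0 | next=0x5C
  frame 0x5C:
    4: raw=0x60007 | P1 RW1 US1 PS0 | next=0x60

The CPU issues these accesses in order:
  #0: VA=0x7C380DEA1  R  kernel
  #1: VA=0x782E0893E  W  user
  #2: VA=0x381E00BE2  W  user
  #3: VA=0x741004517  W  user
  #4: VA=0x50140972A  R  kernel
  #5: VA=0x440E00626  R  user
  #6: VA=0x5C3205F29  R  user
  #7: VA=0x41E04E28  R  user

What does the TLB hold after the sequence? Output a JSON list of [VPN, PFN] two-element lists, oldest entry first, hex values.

Walk each access:
#0 VA=0x7C380DEA1 (r,kernel):
  [0] read 0x28 idx=31: raw=0x2B007 flags P=1 W=1 U=1 S=0
  [1] read 0x2B idx=28: raw=0x2F007 flags P=1 W=1 U=1 S=0
  [2] read 0x2F idx=13: raw=0x33007 flags P=1 W=1 U=1 S=0
  ⇒ phys 0x33EA1  [3 reads]
#1 VA=0x782E0893E (w,user):
  [0] read 0x28 idx=30: raw=0x34007 flags P=1 W=1 U=1 S=0
  [1] read 0x34 idx=23: raw=0x35007 flags P=1 W=1 U=1 S=0
  [2] read 0x35 idx=8: raw=0x39007 flags P=1 W=1 U=1 S=0
  ⇒ phys 0x3993E  [3 reads]
#2 VA=0x381E00BE2 (w,user):
  [0] read 0x28 idx=14: raw=0x3B007 flags P=1 W=1 U=1 S=0
  [1] read 0x3B idx=15: raw=0x15002 flags P=0 W=1 U=0 S=0
  ✗ PAGE_NOT_PRESENT  [2 reads]
#3 VA=0x741004517 (w,user):
  [0] read 0x28 idx=29: raw=0x3C007 flags P=1 W=1 U=1 S=0
  [1] read 0x3C idx=8: raw=0x3F007 flags P=1 W=1 U=1 S=0
  [2] read 0x3F idx=4: raw=0x41003 flags P=1 W=1 U=0 S=0
  ✗ PROTECTION_VIOLATION  [3 reads]
#4 VA=0x50140972A (r,kernel):
  [0] read 0x28 idx=20: raw=0x45007 flags P=1 W=1 U=1 S=0
  [1] read 0x45 idx=10: raw=0x47007 flags P=1 W=1 U=1 S=0
  [2] read 0x47 idx=9: raw=0x4B007 flags P=1 W=1 U=1 S=0
  ⇒ phys 0x4B72A  [3 reads]
#5 VA=0x440E00626 (r,user):
  [0] read 0x28 idx=17: raw=0x4C007 flags P=1 W=1 U=1 S=0
  [1] read 0x4C idx=7: raw=0x71000 flags P=0 W=0 U=0 S=0
  ✗ PAGE_NOT_PRESENT  [2 reads]
#6 VA=0x5C3205F29 (r,user):
  [0] read 0x28 idx=23: raw=0x50007 flags P=1 W=1 U=1 S=0
  [1] read 0x50 idx=25: raw=0x52007 flags P=1 W=1 U=1 S=0
  [2] read 0x52 idx=5: raw=0x55003 flags P=1 W=1 U=0 S=0
  ✗ PROTECTION_VIOLATION  [3 reads]
#7 VA=0x41E04E28 (r,user):
  [0] read 0x28 idx=1: raw=0x58007 flags P=1 W=1 U=1 S=0
  [1] read 0x58 idx=15: raw=0x5C007 flags P=1 W=1 U=1 S=0
  [2] read 0x5C idx=4: raw=0x60007 flags P=1 W=1 U=1 S=0
  ⇒ phys 0x60E28  [3 reads]

TLB: [["0x782E08", "0x39"], ["0x501409", "0x4B"], ["0x41E04", "0x60"]]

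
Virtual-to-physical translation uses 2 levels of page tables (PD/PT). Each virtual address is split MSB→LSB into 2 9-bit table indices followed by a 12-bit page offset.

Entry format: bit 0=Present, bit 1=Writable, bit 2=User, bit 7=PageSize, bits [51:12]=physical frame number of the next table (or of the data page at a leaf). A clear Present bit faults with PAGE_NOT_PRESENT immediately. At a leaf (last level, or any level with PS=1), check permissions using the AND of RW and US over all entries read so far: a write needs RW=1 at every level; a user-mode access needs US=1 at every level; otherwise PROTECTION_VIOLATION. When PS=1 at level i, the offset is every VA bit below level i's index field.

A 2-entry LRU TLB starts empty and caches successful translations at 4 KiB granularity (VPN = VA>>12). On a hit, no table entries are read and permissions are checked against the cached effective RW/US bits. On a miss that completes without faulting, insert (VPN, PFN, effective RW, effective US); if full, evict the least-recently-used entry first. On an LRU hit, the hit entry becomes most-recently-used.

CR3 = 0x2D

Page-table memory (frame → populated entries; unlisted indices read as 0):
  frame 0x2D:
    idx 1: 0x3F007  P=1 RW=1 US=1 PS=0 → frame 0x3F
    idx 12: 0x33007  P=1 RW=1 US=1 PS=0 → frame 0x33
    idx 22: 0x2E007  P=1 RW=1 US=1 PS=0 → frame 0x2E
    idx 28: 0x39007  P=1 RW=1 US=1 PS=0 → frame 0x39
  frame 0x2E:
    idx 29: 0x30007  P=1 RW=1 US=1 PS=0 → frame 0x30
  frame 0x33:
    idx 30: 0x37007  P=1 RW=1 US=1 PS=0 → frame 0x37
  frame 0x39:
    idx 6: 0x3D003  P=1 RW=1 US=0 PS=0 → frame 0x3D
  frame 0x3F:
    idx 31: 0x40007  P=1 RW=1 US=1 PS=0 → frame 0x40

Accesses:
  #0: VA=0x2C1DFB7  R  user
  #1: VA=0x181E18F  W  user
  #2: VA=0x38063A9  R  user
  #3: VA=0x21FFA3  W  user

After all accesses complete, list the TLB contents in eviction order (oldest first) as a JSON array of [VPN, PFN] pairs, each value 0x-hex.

Trace:
#0 VA=0x2C1DFB7 (r,user):
  L0 @0x2D[22] → 0x2E007  P=1,RW=1,US=1,PS=0
  L1 @0x2E[29] → 0x30007  P=1,RW=1,US=1,PS=0
  ✓ 0x30FB7  — 2 lookups
#1 VA=0x181E18F (w,user):
  L0 @0x2D[12] → 0x33007  P=1,RW=1,US=1,PS=0
  L1 @0x33[30] → 0x37007  P=1,RW=1,US=1,PS=0
  ✓ 0x3718F  — 2 lookups
#2 VA=0x38063A9 (r,user):
  L0 @0x2D[28] → 0x39007  P=1,RW=1,US=1,PS=0
  L1 @0x39[6] → 0x3D003  P=1,RW=1,US=0,PS=0
  → PROTECTION_VIOLATION  (2 entries read)
#3 VA=0x21FFA3 (w,user):
  L0 @0x2D[1] → 0x3F007  P=1,RW=1,US=1,PS=0
  L1 @0x3F[31] → 0x40007  P=1,RW=1,US=1,PS=0
  ✓ 0x40FA3  — 2 lookups

TLB: [["0x181E", "0x37"], ["0x21F", "0x40"]]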